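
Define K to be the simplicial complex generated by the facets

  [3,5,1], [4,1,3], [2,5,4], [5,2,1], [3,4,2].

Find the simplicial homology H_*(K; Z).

Order the vertices as 1 < 2 < 3 < 4 < 5. Listing each simplex with vertices in this order, K has dimension 2 with simplices:

  0-simplices (5): [1], [2], [3], [4], [5]
  1-simplices (10): [1,2], [1,3], [1,4], [1,5], [2,3], [2,4], [2,5], [3,4], [3,5], [4,5]
  2-simplices (5): [1,2,5], [1,3,4], [1,3,5], [2,3,4], [2,4,5]

so the chain groups are C_0 ≅ Z^5, C_1 ≅ Z^10, C_2 ≅ Z^5.

∂_1: C_1 → C_0 is given by ∂[p,q] = [q] − [p]. For instance
  ∂[1,2] = [2] − [1].
This gives a 5×10 integer matrix of rank 4; reducing to Smith normal form yields diagonal entries (1,1,1,1).

Boundary ∂_2: C_2 → C_1 acts by ∂[p,q,r] = [q,r] − [p,r] + [p,q]. For instance
  ∂[1,3,5] = [3,5] − [1,5] + [1,3],
  ∂[2,4,5] = [4,5] − [2,5] + [2,4].
The 10×5 boundary matrix has rank 5 and Smith normal form diag(1,1,1,1,1).

Now H_k = ker ∂_k / im ∂_{k+1}, so:

  H_0: rank C_0 − rank ∂_1 = 5 − 4 = 1, and the invariant factors of ∂_1 are all 1, so H_0 = Z.
  H_1: rank ker ∂_1 − rank ∂_2 = (10 − 4) − 5 = 1, and the invariant factors of ∂_2 are all 1, so H_1 = Z.
  H_2: rank ker ∂_2 − rank ∂_3 = (5 − 5) − 0 = 0, and there is no ∂_3, so H_2 = 0.

As a check, the Euler characteristic is 5 − 10 + 5 = 0, which agrees with 1 − 1 + 0 = 0.
(K is a triangulation of the Möbius band.)

H_0 ≅ Z,  H_1 ≅ Z,  H_2 = 0.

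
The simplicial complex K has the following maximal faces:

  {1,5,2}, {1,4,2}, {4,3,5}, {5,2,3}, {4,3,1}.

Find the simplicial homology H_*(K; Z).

Order the vertices as 1 < 2 < 3 < 4 < 5. Listing each simplex with vertices in this order, K has dimension 2 with simplices:

  0-simplices (5): [1], [2], [3], [4], [5]
  1-simplices (10): [1,2], [1,3], [1,4], [1,5], [2,3], [2,4], [2,5], [3,4], [3,5], [4,5]
  2-simplices (5): [1,2,4], [1,2,5], [1,3,4], [2,3,5], [3,4,5]

Hence C_0 ≅ Z^5, C_1 ≅ Z^10, C_2 ≅ Z^5.

Boundary ∂_1: C_1 → C_0 sends each edge [p,q] (with p < q) to q − p. For instance
  ∂[1,3] = [3] − [1].
This gives a 5×10 integer matrix of rank 4; reducing to Smith normal form yields diagonal entries (1,1,1,1).

The boundary map ∂_2: C_2 → C_1 maps a triangle to the signed sum of its edges. For instance
  ∂[2,3,5] = [3,5] − [2,5] + [2,3],
  ∂[1,2,4] = [2,4] − [1,4] + [1,2].
The 10×5 boundary matrix has rank 5 and Smith normal form diag(1,1,1,1,1).

Computing H_k = (kernel of ∂_k) / (image of ∂_{k+1}):

  H_0: rank C_0 − rank ∂_1 = 5 − 4 = 1, and the invariant factors of ∂_1 are all 1, so H_0 = Z.
  H_1: rank ker ∂_1 − rank ∂_2 = (10 − 4) − 5 = 1, and the invariant factors of ∂_2 are all 1, so H_1 = Z.
  H_2: rank ker ∂_2 − rank ∂_3 = (5 − 5) − 0 = 0, and there is no ∂_3, so H_2 = 0.

H_0 = Z,  H_1 = Z,  H_2 = 0.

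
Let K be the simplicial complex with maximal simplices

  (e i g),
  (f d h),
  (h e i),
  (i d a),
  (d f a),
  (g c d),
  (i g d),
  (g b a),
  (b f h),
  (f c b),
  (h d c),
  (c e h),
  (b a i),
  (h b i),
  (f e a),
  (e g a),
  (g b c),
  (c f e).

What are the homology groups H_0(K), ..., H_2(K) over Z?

H_0 ≅ Z,  H_1 ≅ Z ⊕ Z/2Z,  H_2 = 0.

We work with the vertex ordering a < b < c < d < e < f < g < h < i. The simplices of K, each written with vertices in increasing order, are:

  0-simplices (9): a, b, c, d, e, f, g, h, i
  1-simplices (27): ab, ad, ae, af, ag, ai, bc, bf, bg, bh, bi, cd, ce, cf, cg, ch, df, dg, dh, di, ef, eg, eh, ei, fh, gi, hi
  2-simplices (18): abg, abi, adf, adi, aef, aeg, bcf, bcg, bfh, bhi, cdg, cdh, cef, ceh, dfh, dgi, egi, ehi

Hence C_0 ≅ Z^9, C_1 ≅ Z^27, C_2 ≅ Z^18.

∂_1: C_1 → C_0 is given by ∂[p,q] = [q] − [p]. For instance
  ∂ef = f − e.
The resulting 9×27 matrix has rank 8, and its Smith normal form has invariant factors (1,1,1,1,1,1,1,1).

Boundary ∂_2: C_2 → C_1 sends each 2-simplex [p,q,r] to [q,r] − [p,r] + [p,q]. For instance
  ∂dgi = gi − di + dg,
  ∂bcg = cg − bg + bc.
The 27×18 boundary matrix has rank 18 and Smith normal form diag(1,1,1,1,1,1,1,1,1,1,1,1,1,1,1,1,1,2).

Now H_k = ker ∂_k / im ∂_{k+1}, so:

  H_0: rank C_0 − rank ∂_1 = 9 − 8 = 1, and the invariant factors of ∂_1 are all 1, so H_0 ≅ Z.
  H_1: rank ker ∂_1 − rank ∂_2 = (27 − 8) − 18 = 1, and ∂_2 has invariant factor 2 > 1, so H_1 ≅ Z ⊕ Z/2Z.
  H_2: rank ker ∂_2 − rank ∂_3 = (18 − 18) − 0 = 0, and there is no ∂_3, so H_2 ≅ 0.

As a check, the Euler characteristic is 9 − 27 + 18 = 0, which agrees with 1 − 1 + 0 = 0.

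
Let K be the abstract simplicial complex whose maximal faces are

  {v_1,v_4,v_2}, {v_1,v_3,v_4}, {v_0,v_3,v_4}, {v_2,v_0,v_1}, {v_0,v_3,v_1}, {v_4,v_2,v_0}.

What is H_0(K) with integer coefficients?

H_0 = Z.

Take the total order v_0 < v_1 < v_2 < v_3 < v_4 on the vertex set. Then K (dimension 2) consists of the simplices:

  0-simplices (5): [v_0], [v_1], [v_2], [v_3], [v_4]
  1-simplices (9): [v_0,v_1], [v_0,v_2], [v_0,v_3], [v_0,v_4], [v_1,v_2], [v_1,v_3], [v_1,v_4], [v_2,v_4], [v_3,v_4]
  2-simplices (6): [v_0,v_1,v_2], [v_0,v_1,v_3], [v_0,v_2,v_4], [v_0,v_3,v_4], [v_1,v_2,v_4], [v_1,v_3,v_4]

giving chain groups C_0 ≅ Z^5, C_1 ≅ Z^9, C_2 ≅ Z^6.

∂_1: C_1 → C_0 sends each edge [p,q] (with p < q) to q − p.
The 5×9 boundary matrix has rank 4 and Smith normal form diag(1,1,1,1).

Boundary ∂_2: C_2 → C_1 sends each 2-simplex [p,q,r] to [q,r] − [p,r] + [p,q]. For instance
  ∂[v_0,v_1,v_2] = [v_1,v_2] − [v_0,v_2] + [v_0,v_1],
  ∂[v_1,v_2,v_4] = [v_2,v_4] − [v_1,v_4] + [v_1,v_2].
This gives a 9×6 integer matrix of rank 5; reducing to Smith normal form yields diagonal entries (1,1,1,1,1).

From H_k ≅ ker(∂_k) / im(∂_{k+1}) we obtain:

  H_0: rank C_0 − rank ∂_1 = 5 − 4 = 1, and the invariant factors of ∂_1 are all 1, so H_0 ≅ Z.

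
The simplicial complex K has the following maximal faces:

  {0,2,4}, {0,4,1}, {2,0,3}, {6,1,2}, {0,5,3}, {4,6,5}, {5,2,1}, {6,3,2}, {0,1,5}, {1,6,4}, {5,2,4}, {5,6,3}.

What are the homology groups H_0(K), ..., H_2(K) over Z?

H_0 ≅ Z,  H_1 ≅ Z/2,  H_2 = 0.

Take the total order 0 < 1 < 2 < 3 < 4 < 5 < 6 on the vertex set. Then K (dimension 2) consists of the simplices:

  0-simplices (7): [0], [1], [2], [3], [4], [5], [6]
  1-simplices (18): [0,1], [0,2], [0,3], [0,4], [0,5], [1,2], [1,4], [1,5], [1,6], [2,3], [2,4], [2,5], [2,6], [3,5], [3,6], [4,5], [4,6], [5,6]
  2-simplices (12): [0,1,4], [0,1,5], [0,2,3], [0,2,4], [0,3,5], [1,2,5], [1,2,6], [1,4,6], [2,3,6], [2,4,5], [3,5,6], [4,5,6]

giving chain groups C_0 ≅ Z^7, C_1 ≅ Z^18, C_2 ≅ Z^12.

Boundary ∂_1: C_1 → C_0 sends each edge [p,q] (with p < q) to q − p.
As a 7×18 matrix over Z this has rank 6, with invariant factors (1,1,1,1,1,1).

∂_2: C_2 → C_1 acts by ∂[p,q,r] = [q,r] − [p,r] + [p,q]. For instance
  ∂[0,1,4] = [1,4] − [0,4] + [0,1],
  ∂[2,4,5] = [4,5] − [2,5] + [2,4].
This gives a 18×12 integer matrix of rank 12; reducing to Smith normal form yields diagonal entries (1,1,1,1,1,1,1,1,1,1,1,2).

Computing H_k = (kernel of ∂_k) / (image of ∂_{k+1}):

  H_0: rank C_0 − rank ∂_1 = 7 − 6 = 1, and the invariant factors of ∂_1 are all 1, so H_0 = Z.
  H_1: rank ker ∂_1 − rank ∂_2 = (18 − 6) − 12 = 0, and ∂_2 has invariant factor 2 > 1, so H_1 = Z/2.
  H_2: rank ker ∂_2 − rank ∂_3 = (12 − 12) − 0 = 0, and there is no ∂_3, so H_2 = 0.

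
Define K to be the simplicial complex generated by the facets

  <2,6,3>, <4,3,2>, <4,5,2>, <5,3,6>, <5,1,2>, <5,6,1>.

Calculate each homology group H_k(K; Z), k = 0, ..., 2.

K has 6 vertices, 12 edges, 6 triangles.
rank ∂_0 = 0, rank ∂_1 = 5 ⇒ b_0 = 6 − 0 − 5 = 1; all invariant factors of ∂_1 are 1 so no torsion. So H_0 ≅ Z.
rank ∂_1 = 5, rank ∂_2 = 6 ⇒ b_1 = 12 − 5 − 6 = 1; all invariant factors of ∂_2 are 1 so no torsion. So H_1 ≅ Z.
rank ∂_2 = 6, rank ∂_3 = 0 ⇒ b_2 = 6 − 6 − 0 = 0. So H_2 ≅ 0.

H_0 = Z,  H_1 = Z,  H_2 = 0.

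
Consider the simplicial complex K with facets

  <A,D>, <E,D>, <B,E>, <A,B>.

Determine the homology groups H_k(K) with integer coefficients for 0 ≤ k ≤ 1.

Fix the vertex order A < B < D < E and write every simplex with vertices in increasing order. Then dim K = 1 and the simplices of K are:

  0-simplices (4): A, B, D, E
  1-simplices (4): AB, AD, BE, DE

giving chain groups C_0 ≅ Z^4, C_1 ≅ Z^4.

∂_1: C_1 → C_0 sends each edge [p,q] (with p < q) to q − p. For instance
  ∂DE = E − D.
The resulting 4×4 matrix has rank 3, and its Smith normal form has invariant factors (1,1,1).

Computing H_k = (kernel of ∂_k) / (image of ∂_{k+1}):

  H_0: rank C_0 − rank ∂_1 = 4 − 3 = 1, and the invariant factors of ∂_1 are all 1, so H_0 = Z.
  H_1: rank ker ∂_1 − rank ∂_2 = (4 − 3) − 0 = 1, and there is no ∂_2, so H_1 = Z.

As a check, the Euler characteristic is 4 − 4 = 0, which agrees with 1 − 1 = 0.
(K is a triangulation of the circle S^1.)

H_0 ≅ Z,  H_1 ≅ Z.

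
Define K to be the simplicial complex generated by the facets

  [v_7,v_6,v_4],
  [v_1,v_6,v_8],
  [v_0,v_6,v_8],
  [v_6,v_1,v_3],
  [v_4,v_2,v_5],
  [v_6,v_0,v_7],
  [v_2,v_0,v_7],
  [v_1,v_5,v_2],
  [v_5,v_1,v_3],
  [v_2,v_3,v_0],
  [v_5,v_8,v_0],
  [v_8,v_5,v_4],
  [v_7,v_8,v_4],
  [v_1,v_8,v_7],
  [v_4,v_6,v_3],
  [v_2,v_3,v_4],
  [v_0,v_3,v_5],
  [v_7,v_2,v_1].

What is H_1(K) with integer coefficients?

H_1 ≅ Z ⊕ Z/2Z.

K has 9 vertices, 27 edges, 18 triangles.
rank ∂_1 = 8, rank ∂_2 = 18 ⇒ b_1 = 27 − 8 − 18 = 1; ∂_2 has invariant factor(s) [2] giving torsion. So H_1 ≅ Z ⊕ Z/2Z.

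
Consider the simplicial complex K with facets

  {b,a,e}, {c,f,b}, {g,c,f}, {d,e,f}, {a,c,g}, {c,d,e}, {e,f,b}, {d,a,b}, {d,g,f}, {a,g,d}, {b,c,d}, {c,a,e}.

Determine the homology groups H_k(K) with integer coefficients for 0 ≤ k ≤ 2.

K has 7 vertices, 18 edges, 12 triangles.
rank ∂_0 = 0, rank ∂_1 = 6 ⇒ b_0 = 7 − 0 − 6 = 1; all invariant factors of ∂_1 are 1 so no torsion. So H_0 ≅ Z.
rank ∂_1 = 6, rank ∂_2 = 12 ⇒ b_1 = 18 − 6 − 12 = 0; ∂_2 has invariant factor(s) [2] giving torsion. So H_1 ≅ Z_2.
rank ∂_2 = 12, rank ∂_3 = 0 ⇒ b_2 = 12 − 12 − 0 = 0. So H_2 ≅ 0.

H_0 = Z,  H_1 = Z_2,  H_2 = 0.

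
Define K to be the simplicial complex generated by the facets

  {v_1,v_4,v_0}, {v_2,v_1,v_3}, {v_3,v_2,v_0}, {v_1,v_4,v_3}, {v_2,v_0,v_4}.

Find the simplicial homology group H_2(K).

H_2 ≅ 0.

Fix the vertex order v_0 < v_1 < v_2 < v_3 < v_4 and write every simplex with vertices in increasing order. Then dim K = 2 and the simplices of K are:

  0-simplices (5): [v_0], [v_1], [v_2], [v_3], [v_4]
  1-simplices (10): [v_0,v_1], [v_0,v_2], [v_0,v_3], [v_0,v_4], [v_1,v_2], [v_1,v_3], [v_1,v_4], [v_2,v_3], [v_2,v_4], [v_3,v_4]
  2-simplices (5): [v_0,v_1,v_4], [v_0,v_2,v_3], [v_0,v_2,v_4], [v_1,v_2,v_3], [v_1,v_3,v_4]

Hence C_0 ≅ Z^5, C_1 ≅ Z^10, C_2 ≅ Z^5.

The boundary map ∂_1: C_1 → C_0 sends each edge [p,q] (with p < q) to q − p. For instance
  ∂[v_2,v_4] = [v_4] − [v_2].
The 5×10 boundary matrix has rank 4 and Smith normal form diag(1,1,1,1).

∂_2: C_2 → C_1 maps a triangle to the signed sum of its edges. For instance
  ∂[v_0,v_1,v_4] = [v_1,v_4] − [v_0,v_4] + [v_0,v_1],
  ∂[v_0,v_2,v_4] = [v_2,v_4] − [v_0,v_4] + [v_0,v_2].
The 10×5 boundary matrix has rank 5 and Smith normal form diag(1,1,1,1,1).

Computing H_k = (kernel of ∂_k) / (image of ∂_{k+1}):

  H_2: rank ker ∂_2 − rank ∂_3 = (5 − 5) − 0 = 0, and there is no ∂_3, so H_2 ≅ 0.

(K is a triangulation of the Möbius band.)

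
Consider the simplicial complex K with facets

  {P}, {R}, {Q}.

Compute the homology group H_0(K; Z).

H_0 ≅ Z^3.

K has 3 vertices.
rank ∂_0 = 0, rank ∂_1 = 0 ⇒ b_0 = 3 − 0 − 0 = 3. So H_0 ≅ Z^3.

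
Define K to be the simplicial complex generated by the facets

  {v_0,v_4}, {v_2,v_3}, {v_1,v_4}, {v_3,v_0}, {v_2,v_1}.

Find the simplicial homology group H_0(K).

H_0 ≅ Z.

We work with the vertex ordering v_0 < v_1 < v_2 < v_3 < v_4. The simplices of K, each written with vertices in increasing order, are:

  0-simplices (5): [v_0], [v_1], [v_2], [v_3], [v_4]
  1-simplices (5): [v_0,v_3], [v_0,v_4], [v_1,v_2], [v_1,v_4], [v_2,v_3]

so the chain groups are C_0 ≅ Z^5, C_1 ≅ Z^5.

The boundary map ∂_1: C_1 → C_0 sends each edge [p,q] (with p < q) to q − p.
As a 5×5 matrix over Z this has rank 4, with invariant factors (1,1,1,1).

From H_k ≅ ker(∂_k) / im(∂_{k+1}) we obtain:

  H_0: rank C_0 − rank ∂_1 = 5 − 4 = 1, and the invariant factors of ∂_1 are all 1, so H_0 ≅ Z.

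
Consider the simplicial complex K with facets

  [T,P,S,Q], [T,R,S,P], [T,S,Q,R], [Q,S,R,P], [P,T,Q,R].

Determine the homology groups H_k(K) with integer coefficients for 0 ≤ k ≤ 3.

Order the vertices as P < Q < R < S < T. Listing each simplex with vertices in this order, K has dimension 3 with simplices:

  0-simplices (5): P, Q, R, S, T
  1-simplices (10): PQ, PR, PS, PT, QR, QS, QT, RS, RT, ST
  2-simplices (10): PQR, PQS, PQT, PRS, PRT, PST, QRS, QRT, QST, RST
  3-simplices (5): PQRS, PQRT, PQST, PRST, QRST

Hence C_0 ≅ Z^5, C_1 ≅ Z^10, C_2 ≅ Z^10, C_3 ≅ Z^5.

∂_1: C_1 → C_0 maps an edge to its endpoints' difference, ∂[p,q] = q − p. For instance
  ∂PS = S − P.
The resulting 5×10 matrix has rank 4, and its Smith normal form has invariant factors (1,1,1,1).

The boundary map ∂_2: C_2 → C_1 acts by ∂[p,q,r] = [q,r] − [p,r] + [p,q]. For instance
  ∂QRS = RS − QS + QR,
  ∂QST = ST − QT + QS.
The 10×10 boundary matrix has rank 6 and Smith normal form diag(1,1,1,1,1,1).

The boundary map ∂_3: C_3 → C_2 sends each 3-simplex σ to the alternating sum Σ_i (−1)^i (σ with its i-th vertex removed). For instance
  ∂QRST = RST − QST + QRT − QRS,
  ∂PQST = QST − PST + PQT − PQS.
This gives a 10×5 integer matrix of rank 4; reducing to Smith normal form yields diagonal entries (1,1,1,1).

Reading off H_k = ker ∂_k / im ∂_{k+1}:

  H_0: rank C_0 − rank ∂_1 = 5 − 4 = 1, and the invariant factors of ∂_1 are all 1, so H_0 = Z.
  H_1: rank ker ∂_1 − rank ∂_2 = (10 − 4) − 6 = 0, and the invariant factors of ∂_2 are all 1, so H_1 = 0.
  H_2: rank ker ∂_2 − rank ∂_3 = (10 − 6) − 4 = 0, and the invariant factors of ∂_3 are all 1, so H_2 = 0.
  H_3: rank ker ∂_3 − rank ∂_4 = (5 − 4) − 0 = 1, and there is no ∂_4, so H_3 = Z.

As a check, the Euler characteristic is 5 − 10 + 10 − 5 = 0, which agrees with 1 − 0 + 0 − 1 = 0.
(K is a triangulation of the 3-sphere S^3.)

H_0 ≅ Z,  H_1 = 0,  H_2 = 0,  H_3 ≅ Z.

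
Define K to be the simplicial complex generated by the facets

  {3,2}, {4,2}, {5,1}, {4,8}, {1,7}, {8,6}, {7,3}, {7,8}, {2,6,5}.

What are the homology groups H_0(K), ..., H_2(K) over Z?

Fix the vertex order 1 < 2 < 3 < 4 < 5 < 6 < 7 < 8 and write every simplex with vertices in increasing order. Then dim K = 2 and the simplices of K are:

  0-simplices (8): [1], [2], [3], [4], [5], [6], [7], [8]
  1-simplices (11): [1,5], [1,7], [2,3], [2,4], [2,5], [2,6], [3,7], [4,8], [5,6], [6,8], [7,8]
  2-simplices (1): [2,5,6]

so the chain groups are C_0 ≅ Z^8, C_1 ≅ Z^11, C_2 ≅ Z^1.

∂_1: C_1 → C_0 maps an edge to its endpoints' difference, ∂[p,q] = q − p. For instance
  ∂[2,5] = [5] − [2].
As a 8×11 matrix over Z this has rank 7, with invariant factors (1,1,1,1,1,1,1).

Boundary ∂_2: C_2 → C_1 sends each 2-simplex [p,q,r] to [q,r] − [p,r] + [p,q]. For instance
  ∂[2,5,6] = [5,6] − [2,6] + [2,5].
This gives a 11×1 integer matrix of rank 1; reducing to Smith normal form yields diagonal entries (1).

Computing H_k = (kernel of ∂_k) / (image of ∂_{k+1}):

  H_0: rank C_0 − rank ∂_1 = 8 − 7 = 1, and the invariant factors of ∂_1 are all 1, so H_0 = Z.
  H_1: rank ker ∂_1 − rank ∂_2 = (11 − 7) − 1 = 3, and the invariant factors of ∂_2 are all 1, so H_1 = Z^3.
  H_2: rank ker ∂_2 − rank ∂_3 = (1 − 1) − 0 = 0, and there is no ∂_3, so H_2 = 0.

As a check, the Euler characteristic is 8 − 11 + 1 = -2, which agrees with 1 − 3 + 0 = -2.

H_0 = Z,  H_1 = Z^3,  H_2 = 0.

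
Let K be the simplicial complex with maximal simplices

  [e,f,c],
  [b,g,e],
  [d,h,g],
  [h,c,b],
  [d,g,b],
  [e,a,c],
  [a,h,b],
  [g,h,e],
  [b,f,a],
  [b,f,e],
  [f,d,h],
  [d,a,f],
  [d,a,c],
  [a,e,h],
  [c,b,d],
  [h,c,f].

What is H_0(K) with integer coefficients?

Take the total order a < b < c < d < e < f < g < h on the vertex set. Then K (dimension 2) consists of the simplices:

  0-simplices (8): a, b, c, d, e, f, g, h
  1-simplices (24): ab, ac, ad, ae, af, ah, bc, bd, be, bf, bg, bh, cd, ce, cf, ch, df, dg, dh, ef, eg, eh, fh, gh
  2-simplices (16): abf, abh, acd, ace, adf, aeh, bcd, bch, bdg, bef, beg, cef, cfh, dfh, dgh, egh

giving chain groups C_0 ≅ Z^8, C_1 ≅ Z^24, C_2 ≅ Z^16.

∂_1: C_1 → C_0 sends each edge [p,q] (with p < q) to q − p. For instance
  ∂ef = f − e.
The 8×24 boundary matrix has rank 7 and Smith normal form diag(1,1,1,1,1,1,1).

Boundary ∂_2: C_2 → C_1 acts by ∂[p,q,r] = [q,r] − [p,r] + [p,q]. For instance
  ∂bch = ch − bh + bc,
  ∂cef = ef − cf + ce.
The resulting 24×16 matrix has rank 15, and its Smith normal form has invariant factors (1,1,1,1,1,1,1,1,1,1,1,1,1,1,1).

Reading off H_k = ker ∂_k / im ∂_{k+1}:

  H_0: rank C_0 − rank ∂_1 = 8 − 7 = 1, and the invariant factors of ∂_1 are all 1, so H_0 ≅ Z.

(K is a triangulation of the torus T^2.)

H_0 = Z.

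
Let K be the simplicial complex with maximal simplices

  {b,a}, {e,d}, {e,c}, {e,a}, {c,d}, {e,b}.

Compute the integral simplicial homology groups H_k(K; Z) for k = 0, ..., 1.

H_0 = Z,  H_1 = Z^2.

Take the total order a < b < c < d < e on the vertex set. Then K (dimension 1) consists of the simplices:

  0-simplices (5): a, b, c, d, e
  1-simplices (6): ab, ae, be, cd, ce, de

so the chain groups are C_0 ≅ Z^5, C_1 ≅ Z^6.

Boundary ∂_1: C_1 → C_0 is given by ∂[p,q] = [q] − [p]. For instance
  ∂be = e − b.
The resulting 5×6 matrix has rank 4, and its Smith normal form has invariant factors (1,1,1,1).

Now H_k = ker ∂_k / im ∂_{k+1}, so:

  H_0: rank C_0 − rank ∂_1 = 5 − 4 = 1, and the invariant factors of ∂_1 are all 1, so H_0 ≅ Z.
  H_1: rank ker ∂_1 − rank ∂_2 = (6 − 4) − 0 = 2, and there is no ∂_2, so H_1 ≅ Z^2.

As a check, the Euler characteristic is 5 − 6 = -1, which agrees with 1 − 2 = -1.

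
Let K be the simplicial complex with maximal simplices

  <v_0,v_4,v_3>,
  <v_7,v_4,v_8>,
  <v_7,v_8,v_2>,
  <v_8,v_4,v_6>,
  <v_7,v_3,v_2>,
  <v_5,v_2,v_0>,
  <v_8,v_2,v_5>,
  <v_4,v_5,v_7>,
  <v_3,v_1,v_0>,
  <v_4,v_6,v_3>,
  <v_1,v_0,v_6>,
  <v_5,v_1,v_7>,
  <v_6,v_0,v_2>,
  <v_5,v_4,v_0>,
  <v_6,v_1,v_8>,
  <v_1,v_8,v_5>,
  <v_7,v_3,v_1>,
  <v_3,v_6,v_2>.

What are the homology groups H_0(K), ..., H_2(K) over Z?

Take the total order v_0 < v_1 < v_2 < v_3 < v_4 < v_5 < v_6 < v_7 < v_8 on the vertex set. Then K (dimension 2) consists of the simplices:

  0-simplices (9): [v_0], [v_1], [v_2], [v_3], [v_4], [v_5], [v_6], [v_7], [v_8]
  1-simplices (27): (27 of them)
  2-simplices (18): (18 of them)

so the chain groups are C_0 ≅ Z^9, C_1 ≅ Z^27, C_2 ≅ Z^18.

Boundary ∂_1: C_1 → C_0 maps an edge to its endpoints' difference, ∂[p,q] = q − p.
The 9×27 boundary matrix has rank 8 and Smith normal form diag(1,1,1,1,1,1,1,1).

Boundary ∂_2: C_2 → C_1 maps a triangle to the signed sum of its edges. For instance
  ∂[v_0,v_2,v_6] = [v_2,v_6] − [v_0,v_6] + [v_0,v_2],
  ∂[v_0,v_2,v_5] = [v_2,v_5] − [v_0,v_5] + [v_0,v_2].
The resulting 27×18 matrix has rank 18, and its Smith normal form has invariant factors (1,1,1,1,1,1,1,1,1,1,1,1,1,1,1,1,1,2).

Reading off H_k = ker ∂_k / im ∂_{k+1}:

  H_0: rank C_0 − rank ∂_1 = 9 − 8 = 1, and the invariant factors of ∂_1 are all 1, so H_0 ≅ Z.
  H_1: rank ker ∂_1 − rank ∂_2 = (27 − 8) − 18 = 1, and ∂_2 has invariant factor 2 > 1, so H_1 ≅ Z ⊕ Z/2.
  H_2: rank ker ∂_2 − rank ∂_3 = (18 − 18) − 0 = 0, and there is no ∂_3, so H_2 ≅ 0.

H_0 ≅ Z,  H_1 ≅ Z ⊕ Z/2,  H_2 = 0.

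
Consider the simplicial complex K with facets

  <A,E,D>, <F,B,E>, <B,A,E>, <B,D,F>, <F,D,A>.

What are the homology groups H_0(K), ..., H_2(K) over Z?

H_0 = Z,  H_1 = Z,  H_2 = 0.

Fix the vertex order A < B < D < E < F and write every simplex with vertices in increasing order. Then dim K = 2 and the simplices of K are:

  0-simplices (5): A, B, D, E, F
  1-simplices (10): AB, AD, AE, AF, BD, BE, BF, DE, DF, EF
  2-simplices (5): ABE, ADE, ADF, BDF, BEF

so the chain groups are C_0 ≅ Z^5, C_1 ≅ Z^10, C_2 ≅ Z^5.

Boundary ∂_1: C_1 → C_0 maps an edge to its endpoints' difference, ∂[p,q] = q − p. For instance
  ∂AD = D − A.
This gives a 5×10 integer matrix of rank 4; reducing to Smith normal form yields diagonal entries (1,1,1,1).

The boundary map ∂_2: C_2 → C_1 sends each 2-simplex [p,q,r] to [q,r] − [p,r] + [p,q]. For instance
  ∂BEF = EF − BF + BE,
  ∂BDF = DF − BF + BD.
This gives a 10×5 integer matrix of rank 5; reducing to Smith normal form yields diagonal entries (1,1,1,1,1).

Reading off H_k = ker ∂_k / im ∂_{k+1}:

  H_0: rank C_0 − rank ∂_1 = 5 − 4 = 1, and the invariant factors of ∂_1 are all 1, so H_0 ≅ Z.
  H_1: rank ker ∂_1 − rank ∂_2 = (10 − 4) − 5 = 1, and the invariant factors of ∂_2 are all 1, so H_1 ≅ Z.
  H_2: rank ker ∂_2 − rank ∂_3 = (5 − 5) − 0 = 0, and there is no ∂_3, so H_2 ≅ 0.

As a check, the Euler characteristic is 5 − 10 + 5 = 0, which agrees with 1 − 1 + 0 = 0.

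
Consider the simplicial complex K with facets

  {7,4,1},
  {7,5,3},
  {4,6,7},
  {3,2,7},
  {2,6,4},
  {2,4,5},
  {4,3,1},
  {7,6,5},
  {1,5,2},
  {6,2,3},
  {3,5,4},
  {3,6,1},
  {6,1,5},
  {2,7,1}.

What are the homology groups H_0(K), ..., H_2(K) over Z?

We work with the vertex ordering 1 < 2 < 3 < 4 < 5 < 6 < 7. The simplices of K, each written with vertices in increasing order, are:

  0-simplices (7): [1], [2], [3], [4], [5], [6], [7]
  1-simplices (21): [1,2], [1,3], [1,4], [1,5], [1,6], [1,7], [2,3], [2,4], [2,5], [2,6], [2,7], [3,4], [3,5], [3,6], [3,7], [4,5], [4,6], [4,7], [5,6], [5,7], [6,7]
  2-simplices (14): [1,2,5], [1,2,7], [1,3,4], [1,3,6], [1,4,7], [1,5,6], [2,3,6], [2,3,7], [2,4,5], [2,4,6], [3,4,5], [3,5,7], [4,6,7], [5,6,7]

so the chain groups are C_0 ≅ Z^7, C_1 ≅ Z^21, C_2 ≅ Z^14.

The boundary map ∂_1: C_1 → C_0 sends each edge [p,q] (with p < q) to q − p.
The resulting 7×21 matrix has rank 6, and its Smith normal form has invariant factors (1,1,1,1,1,1).

Boundary ∂_2: C_2 → C_1 sends each 2-simplex [p,q,r] to [q,r] − [p,r] + [p,q]. For instance
  ∂[3,4,5] = [4,5] − [3,5] + [3,4],
  ∂[2,4,6] = [4,6] − [2,6] + [2,4].
The resulting 21×14 matrix has rank 13, and its Smith normal form has invariant factors (1,1,1,1,1,1,1,1,1,1,1,1,1).

Reading off H_k = ker ∂_k / im ∂_{k+1}:

  H_0: rank C_0 − rank ∂_1 = 7 − 6 = 1, and the invariant factors of ∂_1 are all 1, so H_0 ≅ Z.
  H_1: rank ker ∂_1 − rank ∂_2 = (21 − 6) − 13 = 2, and the invariant factors of ∂_2 are all 1, so H_1 ≅ Z^2.
  H_2: rank ker ∂_2 − rank ∂_3 = (14 − 13) − 0 = 1, and there is no ∂_3, so H_2 ≅ Z.

As a check, the Euler characteristic is 7 − 21 + 14 = 0, which agrees with 1 − 2 + 1 = 0.

H_0 ≅ Z,  H_1 ≅ Z^2,  H_2 ≅ Z.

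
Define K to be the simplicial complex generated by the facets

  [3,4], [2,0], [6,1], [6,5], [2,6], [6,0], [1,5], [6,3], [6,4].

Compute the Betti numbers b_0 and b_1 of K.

b_0 = 1, b_1 = 3.

Fix the vertex order 0 < 1 < 2 < 3 < 4 < 5 < 6 and write every simplex with vertices in increasing order. Then dim K = 1 and the simplices of K are:

  0-simplices (7): [0], [1], [2], [3], [4], [5], [6]
  1-simplices (9): [0,2], [0,6], [1,5], [1,6], [2,6], [3,4], [3,6], [4,6], [5,6]

Hence C_0 ≅ Z^7, C_1 ≅ Z^9.

Boundary ∂_1: C_1 → C_0 is given by ∂[p,q] = [q] − [p]. For instance
  ∂[3,4] = [4] − [3].
The resulting 7×9 matrix has rank 6, and its Smith normal form has invariant factors (1,1,1,1,1,1).

Now H_k = ker ∂_k / im ∂_{k+1}, so:

  H_0: rank C_0 − rank ∂_1 = 7 − 6 = 1, and the invariant factors of ∂_1 are all 1, so H_0 ≅ Z.
  H_1: rank ker ∂_1 − rank ∂_2 = (9 − 6) − 0 = 3, and there is no ∂_2, so H_1 ≅ Z^3.

As a check, the Euler characteristic is 7 − 9 = -2, which agrees with 1 − 3 = -2.

Hence the Betti numbers are b_0 = 1, b_1 = 3.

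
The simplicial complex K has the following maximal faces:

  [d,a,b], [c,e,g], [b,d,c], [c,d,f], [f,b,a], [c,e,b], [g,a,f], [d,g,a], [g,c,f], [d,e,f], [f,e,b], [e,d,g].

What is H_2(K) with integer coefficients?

H_2 ≅ 0.

K has 7 vertices, 18 edges, 12 triangles.
rank ∂_2 = 12, rank ∂_3 = 0 ⇒ b_2 = 12 − 12 − 0 = 0. So H_2 = 0.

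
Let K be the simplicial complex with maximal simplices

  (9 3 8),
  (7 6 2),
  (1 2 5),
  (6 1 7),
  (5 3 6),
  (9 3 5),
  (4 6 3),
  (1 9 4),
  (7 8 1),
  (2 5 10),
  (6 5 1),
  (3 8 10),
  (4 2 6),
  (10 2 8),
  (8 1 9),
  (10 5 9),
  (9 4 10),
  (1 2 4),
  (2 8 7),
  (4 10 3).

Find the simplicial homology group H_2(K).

H_2 ≅ 0.

Order the vertices as 1 < 2 < 3 < 4 < 5 < 6 < 7 < 8 < 9 < 10. Listing each simplex with vertices in this order, K has dimension 2 with simplices:

  0-simplices (10): [1], [2], [3], [4], [5], [6], [7], [8], [9], [10]
  1-simplices (30): (30 of them)
  2-simplices (20): (20 of them)

Hence C_0 ≅ Z^10, C_1 ≅ Z^30, C_2 ≅ Z^20.

Boundary ∂_1: C_1 → C_0 sends each edge [p,q] (with p < q) to q − p. For instance
  ∂[7,8] = [8] − [7].
The resulting 10×30 matrix has rank 9, and its Smith normal form has invariant factors (1,1,1,1,1,1,1,1,1).

The boundary map ∂_2: C_2 → C_1 sends each 2-simplex [p,q,r] to [q,r] − [p,r] + [p,q]. For instance
  ∂[3,8,10] = [8,10] − [3,10] + [3,8],
  ∂[3,5,6] = [5,6] − [3,6] + [3,5].
As a 30×20 matrix over Z this has rank 20, with invariant factors (1,1,1,1,1,1,1,1,1,1,1,1,1,1,1,1,1,1,1,2).

Computing H_k = (kernel of ∂_k) / (image of ∂_{k+1}):

  H_2: rank ker ∂_2 − rank ∂_3 = (20 − 20) − 0 = 0, and there is no ∂_3, so H_2 ≅ 0.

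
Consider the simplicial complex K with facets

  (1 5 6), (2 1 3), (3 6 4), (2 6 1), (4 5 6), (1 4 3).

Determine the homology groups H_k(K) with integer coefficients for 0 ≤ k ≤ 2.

H_0 ≅ Z,  H_1 ≅ Z,  H_2 = 0.

Take the total order 1 < 2 < 3 < 4 < 5 < 6 on the vertex set. Then K (dimension 2) consists of the simplices:

  0-simplices (6): [1], [2], [3], [4], [5], [6]
  1-simplices (12): [1,2], [1,3], [1,4], [1,5], [1,6], [2,3], [2,6], [3,4], [3,6], [4,5], [4,6], [5,6]
  2-simplices (6): [1,2,3], [1,2,6], [1,3,4], [1,5,6], [3,4,6], [4,5,6]

Hence C_0 ≅ Z^6, C_1 ≅ Z^12, C_2 ≅ Z^6.

Boundary ∂_1: C_1 → C_0 is given by ∂[p,q] = [q] − [p].
As a 6×12 matrix over Z this has rank 5, with invariant factors (1,1,1,1,1).

∂_2: C_2 → C_1 sends each 2-simplex [p,q,r] to [q,r] − [p,r] + [p,q]. For instance
  ∂[1,2,6] = [2,6] − [1,6] + [1,2],
  ∂[1,3,4] = [3,4] − [1,4] + [1,3].
The resulting 12×6 matrix has rank 6, and its Smith normal form has invariant factors (1,1,1,1,1,1).

Now H_k = ker ∂_k / im ∂_{k+1}, so:

  H_0: rank C_0 − rank ∂_1 = 6 − 5 = 1, and the invariant factors of ∂_1 are all 1, so H_0 = Z.
  H_1: rank ker ∂_1 − rank ∂_2 = (12 − 5) − 6 = 1, and the invariant factors of ∂_2 are all 1, so H_1 = Z.
  H_2: rank ker ∂_2 − rank ∂_3 = (6 − 6) − 0 = 0, and there is no ∂_3, so H_2 = 0.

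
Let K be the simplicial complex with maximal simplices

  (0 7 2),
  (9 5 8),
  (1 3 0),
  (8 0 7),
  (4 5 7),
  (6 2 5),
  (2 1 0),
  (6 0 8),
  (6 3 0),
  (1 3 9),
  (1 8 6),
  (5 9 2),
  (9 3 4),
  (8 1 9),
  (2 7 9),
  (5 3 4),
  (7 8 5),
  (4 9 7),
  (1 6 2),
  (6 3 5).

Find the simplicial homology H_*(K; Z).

K has 10 vertices, 30 edges, 20 triangles.
rank ∂_0 = 0, rank ∂_1 = 9 ⇒ b_0 = 10 − 0 − 9 = 1; all invariant factors of ∂_1 are 1 so no torsion. So H_0 ≅ Z.
rank ∂_1 = 9, rank ∂_2 = 20 ⇒ b_1 = 30 − 9 − 20 = 1; ∂_2 has invariant factor(s) [2] giving torsion. So H_1 ≅ Z ⊕ Z/2Z.
rank ∂_2 = 20, rank ∂_3 = 0 ⇒ b_2 = 20 − 20 − 0 = 0. So H_2 ≅ 0.

H_0 = Z,  H_1 = Z ⊕ Z/2Z,  H_2 = 0.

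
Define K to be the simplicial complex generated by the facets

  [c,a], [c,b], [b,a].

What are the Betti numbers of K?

b_0 = 1, b_1 = 1.

Fix the vertex order a < b < c and write every simplex with vertices in increasing order. Then dim K = 1 and the simplices of K are:

  0-simplices (3): a, b, c
  1-simplices (3): ab, ac, bc

Hence C_0 ≅ Z^3, C_1 ≅ Z^3.

The boundary map ∂_1: C_1 → C_0 is given by ∂[p,q] = [q] − [p]. For instance
  ∂bc = c − b.
As a 3×3 matrix over Z this has rank 2, with invariant factors (1,1).

From H_k ≅ ker(∂_k) / im(∂_{k+1}) we obtain:

  H_0: rank C_0 − rank ∂_1 = 3 − 2 = 1, and the invariant factors of ∂_1 are all 1, so H_0 = Z.
  H_1: rank ker ∂_1 − rank ∂_2 = (3 − 2) − 0 = 1, and there is no ∂_2, so H_1 = Z.

As a check, the Euler characteristic is 3 − 3 = 0, which agrees with 1 − 1 = 0.

Hence the Betti numbers are b_0 = 1, b_1 = 1.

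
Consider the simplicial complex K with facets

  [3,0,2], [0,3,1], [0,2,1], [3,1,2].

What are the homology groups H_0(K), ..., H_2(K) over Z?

We work with the vertex ordering 0 < 1 < 2 < 3. The simplices of K, each written with vertices in increasing order, are:

  0-simplices (4): [0], [1], [2], [3]
  1-simplices (6): [0,1], [0,2], [0,3], [1,2], [1,3], [2,3]
  2-simplices (4): [0,1,2], [0,1,3], [0,2,3], [1,2,3]

Hence C_0 ≅ Z^4, C_1 ≅ Z^6, C_2 ≅ Z^4.

∂_1: C_1 → C_0 maps an edge to its endpoints' difference, ∂[p,q] = q − p.
As a 4×6 matrix over Z this has rank 3, with invariant factors (1,1,1).

∂_2: C_2 → C_1 sends each 2-simplex [p,q,r] to [q,r] − [p,r] + [p,q]. For instance
  ∂[1,2,3] = [2,3] − [1,3] + [1,2],
  ∂[0,1,2] = [1,2] − [0,2] + [0,1].
As a 6×4 matrix over Z this has rank 3, with invariant factors (1,1,1).

Reading off H_k = ker ∂_k / im ∂_{k+1}:

  H_0: rank C_0 − rank ∂_1 = 4 − 3 = 1, and the invariant factors of ∂_1 are all 1, so H_0 ≅ Z.
  H_1: rank ker ∂_1 − rank ∂_2 = (6 − 3) − 3 = 0, and the invariant factors of ∂_2 are all 1, so H_1 ≅ 0.
  H_2: rank ker ∂_2 − rank ∂_3 = (4 − 3) − 0 = 1, and there is no ∂_3, so H_2 ≅ Z.

As a check, the Euler characteristic is 4 − 6 + 4 = 2, which agrees with 1 − 0 + 1 = 2.

H_0 = Z,  H_1 = 0,  H_2 = Z.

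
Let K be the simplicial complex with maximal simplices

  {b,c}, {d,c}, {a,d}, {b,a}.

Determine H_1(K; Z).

Take the total order a < b < c < d on the vertex set. Then K (dimension 1) consists of the simplices:

  0-simplices (4): a, b, c, d
  1-simplices (4): ab, ad, bc, cd

so the chain groups are C_0 ≅ Z^4, C_1 ≅ Z^4.

∂_1: C_1 → C_0 is given by ∂[p,q] = [q] − [p].
As a 4×4 matrix over Z this has rank 3, with invariant factors (1,1,1).

Reading off H_k = ker ∂_k / im ∂_{k+1}:

  H_1: rank ker ∂_1 − rank ∂_2 = (4 − 3) − 0 = 1, and there is no ∂_2, so H_1 ≅ Z.

H_1 ≅ Z.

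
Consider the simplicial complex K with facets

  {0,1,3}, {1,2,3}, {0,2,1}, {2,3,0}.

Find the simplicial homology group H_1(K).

Take the total order 0 < 1 < 2 < 3 on the vertex set. Then K (dimension 2) consists of the simplices:

  0-simplices (4): [0], [1], [2], [3]
  1-simplices (6): [0,1], [0,2], [0,3], [1,2], [1,3], [2,3]
  2-simplices (4): [0,1,2], [0,1,3], [0,2,3], [1,2,3]

Hence C_0 ≅ Z^4, C_1 ≅ Z^6, C_2 ≅ Z^4.

Boundary ∂_1: C_1 → C_0 maps an edge to its endpoints' difference, ∂[p,q] = q − p.
This gives a 4×6 integer matrix of rank 3; reducing to Smith normal form yields diagonal entries (1,1,1).

∂_2: C_2 → C_1 maps a triangle to the signed sum of its edges. For instance
  ∂[0,2,3] = [2,3] − [0,3] + [0,2],
  ∂[0,1,3] = [1,3] − [0,3] + [0,1].
The 6×4 boundary matrix has rank 3 and Smith normal form diag(1,1,1).

Computing H_k = (kernel of ∂_k) / (image of ∂_{k+1}):

  H_1: rank ker ∂_1 − rank ∂_2 = (6 − 3) − 3 = 0, and the invariant factors of ∂_2 are all 1, so H_1 = 0.

(K is a triangulation of the 2-sphere S^2.)

H_1 = 0.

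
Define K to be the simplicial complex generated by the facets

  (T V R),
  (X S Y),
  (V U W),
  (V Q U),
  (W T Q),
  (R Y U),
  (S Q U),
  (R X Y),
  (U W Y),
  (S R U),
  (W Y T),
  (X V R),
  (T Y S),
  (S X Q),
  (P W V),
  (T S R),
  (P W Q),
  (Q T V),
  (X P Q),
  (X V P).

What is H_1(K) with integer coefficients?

H_1 ≅ Z ⊕ Z/2Z.

Take the total order P < Q < R < S < T < U < V < W < X < Y on the vertex set. Then K (dimension 2) consists of the simplices:

  0-simplices (10): P, Q, R, S, T, U, V, W, X, Y
  1-simplices (30): PQ, PV, PW, PX, QS, QT, QU, QV, QW, QX, RS, RT, RU, RV, RX, RY, ST, SU, SX, SY, TV, TW, TY, UV, UW, UY, VW, VX, WY, XY
  2-simplices (20): PQW, PQX, PVW, PVX, QSU, QSX, QTV, QTW, QUV, RST, RSU, RTV, RUY, RVX, RXY, STY, SXY, TWY, UVW, UWY

so the chain groups are C_0 ≅ Z^10, C_1 ≅ Z^30, C_2 ≅ Z^20.

∂_1: C_1 → C_0 maps an edge to its endpoints' difference, ∂[p,q] = q − p.
The resulting 10×30 matrix has rank 9, and its Smith normal form has invariant factors (1,1,1,1,1,1,1,1,1).

∂_2: C_2 → C_1 acts by ∂[p,q,r] = [q,r] − [p,r] + [p,q]. For instance
  ∂PVX = VX − PX + PV,
  ∂PVW = VW − PW + PV.
The resulting 30×20 matrix has rank 20, and its Smith normal form has invariant factors (1,1,1,1,1,1,1,1,1,1,1,1,1,1,1,1,1,1,1,2).

Reading off H_k = ker ∂_k / im ∂_{k+1}:

  H_1: rank ker ∂_1 − rank ∂_2 = (30 − 9) − 20 = 1, and ∂_2 has invariant factor 2 > 1, so H_1 = Z ⊕ Z/2Z.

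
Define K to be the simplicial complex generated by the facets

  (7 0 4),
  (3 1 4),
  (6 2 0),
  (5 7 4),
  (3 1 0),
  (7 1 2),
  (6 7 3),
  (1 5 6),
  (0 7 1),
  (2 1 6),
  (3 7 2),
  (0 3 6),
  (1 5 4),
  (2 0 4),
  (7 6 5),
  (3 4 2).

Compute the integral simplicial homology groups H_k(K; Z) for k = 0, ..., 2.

H_0 = Z,  H_1 = Z^2,  H_2 = Z.

We work with the vertex ordering 0 < 1 < 2 < 3 < 4 < 5 < 6 < 7. The simplices of K, each written with vertices in increasing order, are:

  0-simplices (8): [0], [1], [2], [3], [4], [5], [6], [7]
  1-simplices (24): (24 of them)
  2-simplices (16): [0,1,3], [0,1,7], [0,2,4], [0,2,6], [0,3,6], [0,4,7], [1,2,6], [1,2,7], [1,3,4], [1,4,5], [1,5,6], [2,3,4], [2,3,7], [3,6,7], [4,5,7], [5,6,7]

giving chain groups C_0 ≅ Z^8, C_1 ≅ Z^24, C_2 ≅ Z^16.

The boundary map ∂_1: C_1 → C_0 sends each edge [p,q] (with p < q) to q − p. For instance
  ∂[1,5] = [5] − [1].
The resulting 8×24 matrix has rank 7, and its Smith normal form has invariant factors (1,1,1,1,1,1,1).

∂_2: C_2 → C_1 maps a triangle to the signed sum of its edges. For instance
  ∂[1,4,5] = [4,5] − [1,5] + [1,4],
  ∂[0,3,6] = [3,6] − [0,6] + [0,3].
The resulting 24×16 matrix has rank 15, and its Smith normal form has invariant factors (1,1,1,1,1,1,1,1,1,1,1,1,1,1,1).

Computing H_k = (kernel of ∂_k) / (image of ∂_{k+1}):

  H_0: rank C_0 − rank ∂_1 = 8 − 7 = 1, and the invariant factors of ∂_1 are all 1, so H_0 = Z.
  H_1: rank ker ∂_1 − rank ∂_2 = (24 − 7) − 15 = 2, and the invariant factors of ∂_2 are all 1, so H_1 = Z^2.
  H_2: rank ker ∂_2 − rank ∂_3 = (16 − 15) − 0 = 1, and there is no ∂_3, so H_2 = Z.

As a check, the Euler characteristic is 8 − 24 + 16 = 0, which agrees with 1 − 2 + 1 = 0.
(K is a triangulation of the torus T^2.)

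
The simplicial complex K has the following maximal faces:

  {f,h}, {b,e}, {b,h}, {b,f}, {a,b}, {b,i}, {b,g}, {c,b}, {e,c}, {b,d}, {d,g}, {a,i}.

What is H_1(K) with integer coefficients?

H_1 = Z^4.

Order the vertices as a < b < c < d < e < f < g < h < i. Listing each simplex with vertices in this order, K has dimension 1 with simplices:

  0-simplices (9): a, b, c, d, e, f, g, h, i
  1-simplices (12): ab, ai, bc, bd, be, bf, bg, bh, bi, ce, dg, fh

giving chain groups C_0 ≅ Z^9, C_1 ≅ Z^12.

∂_1: C_1 → C_0 maps an edge to its endpoints' difference, ∂[p,q] = q − p. For instance
  ∂be = e − b.
The resulting 9×12 matrix has rank 8, and its Smith normal form has invariant factors (1,1,1,1,1,1,1,1).

Computing H_k = (kernel of ∂_k) / (image of ∂_{k+1}):

  H_1: rank ker ∂_1 − rank ∂_2 = (12 − 8) − 0 = 4, and there is no ∂_2, so H_1 = Z^4.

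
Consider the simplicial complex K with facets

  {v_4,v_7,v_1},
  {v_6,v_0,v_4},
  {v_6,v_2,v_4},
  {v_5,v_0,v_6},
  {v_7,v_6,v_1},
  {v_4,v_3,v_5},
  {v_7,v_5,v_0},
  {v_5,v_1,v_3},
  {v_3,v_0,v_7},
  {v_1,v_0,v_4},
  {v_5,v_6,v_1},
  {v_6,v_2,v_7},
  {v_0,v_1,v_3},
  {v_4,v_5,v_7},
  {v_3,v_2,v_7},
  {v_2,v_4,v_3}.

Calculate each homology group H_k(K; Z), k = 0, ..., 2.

H_0 ≅ Z,  H_1 ≅ Z^2,  H_2 ≅ Z.

We work with the vertex ordering v_0 < v_1 < v_2 < v_3 < v_4 < v_5 < v_6 < v_7. The simplices of K, each written with vertices in increasing order, are:

  0-simplices (8): [v_0], [v_1], [v_2], [v_3], [v_4], [v_5], [v_6], [v_7]
  1-simplices (24): (24 of them)
  2-simplices (16): (16 of them)

giving chain groups C_0 ≅ Z^8, C_1 ≅ Z^24, C_2 ≅ Z^16.

Boundary ∂_1: C_1 → C_0 maps an edge to its endpoints' difference, ∂[p,q] = q − p. For instance
  ∂[v_1,v_6] = [v_6] − [v_1].
The resulting 8×24 matrix has rank 7, and its Smith normal form has invariant factors (1,1,1,1,1,1,1).

Boundary ∂_2: C_2 → C_1 maps a triangle to the signed sum of its edges. For instance
  ∂[v_0,v_1,v_4] = [v_1,v_4] − [v_0,v_4] + [v_0,v_1],
  ∂[v_1,v_6,v_7] = [v_6,v_7] − [v_1,v_7] + [v_1,v_6].
The 24×16 boundary matrix has rank 15 and Smith normal form diag(1,1,1,1,1,1,1,1,1,1,1,1,1,1,1).

Computing H_k = (kernel of ∂_k) / (image of ∂_{k+1}):

  H_0: rank C_0 − rank ∂_1 = 8 − 7 = 1, and the invariant factors of ∂_1 are all 1, so H_0 ≅ Z.
  H_1: rank ker ∂_1 − rank ∂_2 = (24 − 7) − 15 = 2, and the invariant factors of ∂_2 are all 1, so H_1 ≅ Z^2.
  H_2: rank ker ∂_2 − rank ∂_3 = (16 − 15) − 0 = 1, and there is no ∂_3, so H_2 ≅ Z.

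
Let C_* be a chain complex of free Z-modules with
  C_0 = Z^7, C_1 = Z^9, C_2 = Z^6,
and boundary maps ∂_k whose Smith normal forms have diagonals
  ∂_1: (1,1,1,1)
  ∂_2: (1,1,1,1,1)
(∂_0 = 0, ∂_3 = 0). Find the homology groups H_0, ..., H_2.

H_0: b_0 = 7 − 0 − 4 = 3; torsion from ∂_1 factors > 1: none. So H_0 ≅ Z^3.
H_1: b_1 = 9 − 4 − 5 = 0; torsion from ∂_2 factors > 1: none. So H_1 ≅ 0.
H_2: b_2 = 6 − 5 − 0 = 1; torsion from ∂_3 factors > 1: none. So H_2 ≅ Z.

H_0 ≅ Z^3,  H_1 = 0,  H_2 ≅ Z.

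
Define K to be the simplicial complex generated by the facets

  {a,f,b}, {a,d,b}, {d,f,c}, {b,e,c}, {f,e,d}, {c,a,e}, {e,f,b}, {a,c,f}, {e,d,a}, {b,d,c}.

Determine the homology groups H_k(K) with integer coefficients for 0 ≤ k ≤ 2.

We work with the vertex ordering a < b < c < d < e < f. The simplices of K, each written with vertices in increasing order, are:

  0-simplices (6): a, b, c, d, e, f
  1-simplices (15): ab, ac, ad, ae, af, bc, bd, be, bf, cd, ce, cf, de, df, ef
  2-simplices (10): abd, abf, ace, acf, ade, bcd, bce, bef, cdf, def

Hence C_0 ≅ Z^6, C_1 ≅ Z^15, C_2 ≅ Z^10.

∂_1: C_1 → C_0 sends each edge [p,q] (with p < q) to q − p. For instance
  ∂ac = c − a.
As a 6×15 matrix over Z this has rank 5, with invariant factors (1,1,1,1,1).

∂_2: C_2 → C_1 sends each 2-simplex [p,q,r] to [q,r] − [p,r] + [p,q]. For instance
  ∂ade = de − ae + ad,
  ∂acf = cf − af + ac.
This gives a 15×10 integer matrix of rank 10; reducing to Smith normal form yields diagonal entries (1,1,1,1,1,1,1,1,1,2).

From H_k ≅ ker(∂_k) / im(∂_{k+1}) we obtain:

  H_0: rank C_0 − rank ∂_1 = 6 − 5 = 1, and the invariant factors of ∂_1 are all 1, so H_0 ≅ Z.
  H_1: rank ker ∂_1 − rank ∂_2 = (15 − 5) − 10 = 0, and ∂_2 has invariant factor 2 > 1, so H_1 ≅ Z/2.
  H_2: rank ker ∂_2 − rank ∂_3 = (10 − 10) − 0 = 0, and there is no ∂_3, so H_2 ≅ 0.

As a check, the Euler characteristic is 6 − 15 + 10 = 1, which agrees with 1 − 0 + 0 = 1.
(K is a triangulation of the real projective plane RP^2.)

H_0 ≅ Z,  H_1 ≅ Z/2,  H_2 = 0.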